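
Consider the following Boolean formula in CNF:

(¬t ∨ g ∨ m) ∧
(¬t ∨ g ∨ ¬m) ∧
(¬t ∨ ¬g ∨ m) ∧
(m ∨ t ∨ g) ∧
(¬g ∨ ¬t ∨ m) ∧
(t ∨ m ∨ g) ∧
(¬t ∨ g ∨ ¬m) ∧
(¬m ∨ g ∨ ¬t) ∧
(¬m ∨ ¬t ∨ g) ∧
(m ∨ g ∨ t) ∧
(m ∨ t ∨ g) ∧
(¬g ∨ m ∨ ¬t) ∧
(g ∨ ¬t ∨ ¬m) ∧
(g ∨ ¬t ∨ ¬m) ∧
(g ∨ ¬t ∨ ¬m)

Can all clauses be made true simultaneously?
Yes

Yes, the formula is satisfiable.

One satisfying assignment is: t=False, g=True, m=False

Verification: With this assignment, all 15 clauses evaluate to true.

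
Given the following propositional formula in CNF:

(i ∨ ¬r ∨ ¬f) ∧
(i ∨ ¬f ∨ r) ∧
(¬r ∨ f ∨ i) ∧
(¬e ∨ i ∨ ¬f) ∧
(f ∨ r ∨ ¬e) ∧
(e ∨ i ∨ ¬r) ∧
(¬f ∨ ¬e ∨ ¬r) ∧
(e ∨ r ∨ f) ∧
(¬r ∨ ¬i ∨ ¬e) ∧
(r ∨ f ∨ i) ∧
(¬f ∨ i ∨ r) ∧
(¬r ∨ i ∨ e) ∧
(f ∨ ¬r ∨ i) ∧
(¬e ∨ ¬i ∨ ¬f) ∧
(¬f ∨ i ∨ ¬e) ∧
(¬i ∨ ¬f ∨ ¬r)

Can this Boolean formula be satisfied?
Yes

Yes, the formula is satisfiable.

One satisfying assignment is: f=False, e=False, r=True, i=True

Verification: With this assignment, all 16 clauses evaluate to true.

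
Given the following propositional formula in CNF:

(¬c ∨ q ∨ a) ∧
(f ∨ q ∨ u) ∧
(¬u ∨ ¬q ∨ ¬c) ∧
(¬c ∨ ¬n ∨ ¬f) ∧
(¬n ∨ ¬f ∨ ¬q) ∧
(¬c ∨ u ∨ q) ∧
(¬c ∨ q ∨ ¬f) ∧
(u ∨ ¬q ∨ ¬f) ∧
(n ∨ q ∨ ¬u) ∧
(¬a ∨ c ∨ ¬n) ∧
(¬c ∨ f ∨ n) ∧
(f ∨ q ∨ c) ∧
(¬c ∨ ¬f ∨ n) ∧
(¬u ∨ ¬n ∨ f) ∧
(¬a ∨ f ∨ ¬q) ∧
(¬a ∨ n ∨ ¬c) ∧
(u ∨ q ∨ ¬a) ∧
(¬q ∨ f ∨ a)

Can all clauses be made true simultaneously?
Yes

Yes, the formula is satisfiable.

One satisfying assignment is: u=False, a=False, f=True, n=False, q=False, c=False

Verification: With this assignment, all 18 clauses evaluate to true.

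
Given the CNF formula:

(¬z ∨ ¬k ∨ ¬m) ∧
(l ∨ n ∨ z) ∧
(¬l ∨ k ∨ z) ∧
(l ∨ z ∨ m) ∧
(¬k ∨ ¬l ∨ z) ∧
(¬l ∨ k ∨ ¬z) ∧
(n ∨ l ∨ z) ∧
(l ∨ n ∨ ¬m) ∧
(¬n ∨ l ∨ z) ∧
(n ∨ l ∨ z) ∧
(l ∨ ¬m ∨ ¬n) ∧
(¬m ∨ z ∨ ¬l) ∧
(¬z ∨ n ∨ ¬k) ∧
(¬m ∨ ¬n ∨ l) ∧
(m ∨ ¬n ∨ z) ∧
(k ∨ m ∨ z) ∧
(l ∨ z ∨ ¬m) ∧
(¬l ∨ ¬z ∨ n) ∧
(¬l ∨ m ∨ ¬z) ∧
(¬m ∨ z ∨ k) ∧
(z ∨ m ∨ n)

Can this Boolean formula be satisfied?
Yes

Yes, the formula is satisfiable.

One satisfying assignment is: z=True, m=False, n=False, k=False, l=False

Verification: With this assignment, all 21 clauses evaluate to true.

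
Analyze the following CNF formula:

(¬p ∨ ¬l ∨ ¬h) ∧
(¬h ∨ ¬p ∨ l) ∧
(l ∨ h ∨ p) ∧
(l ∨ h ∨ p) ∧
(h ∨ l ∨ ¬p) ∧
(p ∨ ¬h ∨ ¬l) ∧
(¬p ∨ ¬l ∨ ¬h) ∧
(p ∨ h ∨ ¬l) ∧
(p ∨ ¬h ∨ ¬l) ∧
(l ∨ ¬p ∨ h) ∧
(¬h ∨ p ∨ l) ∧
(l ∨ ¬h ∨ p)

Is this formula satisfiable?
Yes

Yes, the formula is satisfiable.

One satisfying assignment is: l=True, h=False, p=True

Verification: With this assignment, all 12 clauses evaluate to true.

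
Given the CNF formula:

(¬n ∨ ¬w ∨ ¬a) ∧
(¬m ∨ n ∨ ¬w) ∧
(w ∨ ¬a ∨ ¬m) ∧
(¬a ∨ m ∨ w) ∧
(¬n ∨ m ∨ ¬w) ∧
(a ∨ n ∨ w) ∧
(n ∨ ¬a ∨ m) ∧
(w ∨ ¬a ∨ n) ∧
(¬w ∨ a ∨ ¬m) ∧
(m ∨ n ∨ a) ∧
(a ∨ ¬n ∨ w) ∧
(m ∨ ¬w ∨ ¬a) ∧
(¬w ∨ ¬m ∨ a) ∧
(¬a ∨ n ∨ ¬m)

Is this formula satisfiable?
No

No, the formula is not satisfiable.

No assignment of truth values to the variables can make all 14 clauses true simultaneously.

The formula is UNSAT (unsatisfiable).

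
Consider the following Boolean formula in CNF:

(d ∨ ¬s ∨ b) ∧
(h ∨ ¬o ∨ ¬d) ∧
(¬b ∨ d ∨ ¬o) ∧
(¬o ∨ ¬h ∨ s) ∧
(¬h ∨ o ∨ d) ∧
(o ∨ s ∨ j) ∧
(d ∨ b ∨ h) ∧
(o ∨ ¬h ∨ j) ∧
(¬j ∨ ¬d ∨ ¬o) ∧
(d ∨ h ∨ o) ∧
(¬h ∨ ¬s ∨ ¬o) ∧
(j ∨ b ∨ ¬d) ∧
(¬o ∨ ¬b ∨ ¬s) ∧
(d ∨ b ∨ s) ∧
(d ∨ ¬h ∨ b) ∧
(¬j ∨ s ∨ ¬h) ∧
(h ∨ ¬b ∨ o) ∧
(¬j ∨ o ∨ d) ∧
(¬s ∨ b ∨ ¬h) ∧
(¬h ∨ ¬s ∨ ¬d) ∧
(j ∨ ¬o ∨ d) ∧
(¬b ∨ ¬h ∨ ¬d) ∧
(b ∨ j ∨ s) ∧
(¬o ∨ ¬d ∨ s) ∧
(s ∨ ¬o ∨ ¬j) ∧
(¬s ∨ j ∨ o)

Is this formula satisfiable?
Yes

Yes, the formula is satisfiable.

One satisfying assignment is: j=True, d=True, s=False, o=False, b=False, h=False

Verification: With this assignment, all 26 clauses evaluate to true.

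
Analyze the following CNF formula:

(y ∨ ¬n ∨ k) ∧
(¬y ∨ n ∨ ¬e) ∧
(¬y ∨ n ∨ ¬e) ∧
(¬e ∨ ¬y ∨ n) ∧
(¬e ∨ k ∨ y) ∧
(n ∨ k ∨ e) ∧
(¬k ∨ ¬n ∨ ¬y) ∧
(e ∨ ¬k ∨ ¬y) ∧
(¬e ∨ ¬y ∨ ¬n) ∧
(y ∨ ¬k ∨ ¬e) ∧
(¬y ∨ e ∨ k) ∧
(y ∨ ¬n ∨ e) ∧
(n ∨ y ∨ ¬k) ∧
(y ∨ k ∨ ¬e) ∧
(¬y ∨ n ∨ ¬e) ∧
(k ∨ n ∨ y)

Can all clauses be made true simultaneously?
No

No, the formula is not satisfiable.

No assignment of truth values to the variables can make all 16 clauses true simultaneously.

The formula is UNSAT (unsatisfiable).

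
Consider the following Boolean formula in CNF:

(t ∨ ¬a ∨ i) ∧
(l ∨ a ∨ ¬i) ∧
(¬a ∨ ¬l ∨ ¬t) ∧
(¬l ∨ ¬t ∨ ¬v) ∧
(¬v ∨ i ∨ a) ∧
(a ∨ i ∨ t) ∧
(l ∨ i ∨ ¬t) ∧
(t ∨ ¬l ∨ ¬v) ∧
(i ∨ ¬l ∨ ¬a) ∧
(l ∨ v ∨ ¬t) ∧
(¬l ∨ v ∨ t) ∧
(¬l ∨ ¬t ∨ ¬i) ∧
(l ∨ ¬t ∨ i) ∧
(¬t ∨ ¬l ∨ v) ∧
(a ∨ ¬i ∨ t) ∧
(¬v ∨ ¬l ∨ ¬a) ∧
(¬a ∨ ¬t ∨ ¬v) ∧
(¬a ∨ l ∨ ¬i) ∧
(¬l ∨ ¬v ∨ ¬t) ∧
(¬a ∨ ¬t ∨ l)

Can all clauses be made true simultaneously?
No

No, the formula is not satisfiable.

No assignment of truth values to the variables can make all 20 clauses true simultaneously.

The formula is UNSAT (unsatisfiable).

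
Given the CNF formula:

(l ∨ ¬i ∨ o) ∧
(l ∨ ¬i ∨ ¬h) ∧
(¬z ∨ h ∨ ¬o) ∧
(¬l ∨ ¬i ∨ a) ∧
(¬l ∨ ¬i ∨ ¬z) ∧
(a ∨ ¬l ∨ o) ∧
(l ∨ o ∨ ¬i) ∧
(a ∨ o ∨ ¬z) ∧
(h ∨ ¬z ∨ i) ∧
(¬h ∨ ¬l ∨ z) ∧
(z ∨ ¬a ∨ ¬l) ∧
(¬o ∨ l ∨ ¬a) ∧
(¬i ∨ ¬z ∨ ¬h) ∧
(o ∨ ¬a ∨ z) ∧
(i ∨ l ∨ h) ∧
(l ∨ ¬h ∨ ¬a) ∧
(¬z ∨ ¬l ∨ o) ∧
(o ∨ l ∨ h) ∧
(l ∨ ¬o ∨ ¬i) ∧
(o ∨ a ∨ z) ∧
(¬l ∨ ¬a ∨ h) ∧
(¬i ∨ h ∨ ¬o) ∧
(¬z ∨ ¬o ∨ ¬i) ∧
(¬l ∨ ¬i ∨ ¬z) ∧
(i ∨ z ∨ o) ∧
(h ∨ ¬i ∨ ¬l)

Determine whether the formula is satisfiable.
Yes

Yes, the formula is satisfiable.

One satisfying assignment is: l=True, z=False, h=False, o=True, a=False, i=False

Verification: With this assignment, all 26 clauses evaluate to true.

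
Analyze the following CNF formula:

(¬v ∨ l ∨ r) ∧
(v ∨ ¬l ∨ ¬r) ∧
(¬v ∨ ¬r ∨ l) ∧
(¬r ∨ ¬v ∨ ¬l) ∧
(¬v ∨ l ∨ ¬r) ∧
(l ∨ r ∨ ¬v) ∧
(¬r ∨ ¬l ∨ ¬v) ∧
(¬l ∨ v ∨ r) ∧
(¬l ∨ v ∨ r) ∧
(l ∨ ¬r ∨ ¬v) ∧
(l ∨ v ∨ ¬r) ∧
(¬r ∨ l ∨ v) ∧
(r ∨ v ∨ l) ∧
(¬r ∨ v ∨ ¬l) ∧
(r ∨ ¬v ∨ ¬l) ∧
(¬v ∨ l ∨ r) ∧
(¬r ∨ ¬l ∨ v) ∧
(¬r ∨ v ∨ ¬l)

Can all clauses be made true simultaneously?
No

No, the formula is not satisfiable.

No assignment of truth values to the variables can make all 18 clauses true simultaneously.

The formula is UNSAT (unsatisfiable).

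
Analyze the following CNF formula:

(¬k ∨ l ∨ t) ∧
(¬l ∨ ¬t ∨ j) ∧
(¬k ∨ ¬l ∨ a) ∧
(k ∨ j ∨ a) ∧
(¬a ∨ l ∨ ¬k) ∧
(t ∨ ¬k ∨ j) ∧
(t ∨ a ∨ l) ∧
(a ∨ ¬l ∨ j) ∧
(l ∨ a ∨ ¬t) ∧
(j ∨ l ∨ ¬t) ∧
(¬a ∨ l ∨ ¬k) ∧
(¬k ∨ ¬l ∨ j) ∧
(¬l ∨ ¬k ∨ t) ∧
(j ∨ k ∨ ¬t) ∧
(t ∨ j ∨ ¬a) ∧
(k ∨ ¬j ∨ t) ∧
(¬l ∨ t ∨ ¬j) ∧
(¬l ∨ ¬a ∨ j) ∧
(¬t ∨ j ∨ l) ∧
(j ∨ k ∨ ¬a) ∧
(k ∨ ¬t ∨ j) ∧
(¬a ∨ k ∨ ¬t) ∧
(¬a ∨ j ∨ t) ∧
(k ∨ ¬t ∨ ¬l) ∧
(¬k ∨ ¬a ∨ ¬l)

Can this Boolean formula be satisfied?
No

No, the formula is not satisfiable.

No assignment of truth values to the variables can make all 25 clauses true simultaneously.

The formula is UNSAT (unsatisfiable).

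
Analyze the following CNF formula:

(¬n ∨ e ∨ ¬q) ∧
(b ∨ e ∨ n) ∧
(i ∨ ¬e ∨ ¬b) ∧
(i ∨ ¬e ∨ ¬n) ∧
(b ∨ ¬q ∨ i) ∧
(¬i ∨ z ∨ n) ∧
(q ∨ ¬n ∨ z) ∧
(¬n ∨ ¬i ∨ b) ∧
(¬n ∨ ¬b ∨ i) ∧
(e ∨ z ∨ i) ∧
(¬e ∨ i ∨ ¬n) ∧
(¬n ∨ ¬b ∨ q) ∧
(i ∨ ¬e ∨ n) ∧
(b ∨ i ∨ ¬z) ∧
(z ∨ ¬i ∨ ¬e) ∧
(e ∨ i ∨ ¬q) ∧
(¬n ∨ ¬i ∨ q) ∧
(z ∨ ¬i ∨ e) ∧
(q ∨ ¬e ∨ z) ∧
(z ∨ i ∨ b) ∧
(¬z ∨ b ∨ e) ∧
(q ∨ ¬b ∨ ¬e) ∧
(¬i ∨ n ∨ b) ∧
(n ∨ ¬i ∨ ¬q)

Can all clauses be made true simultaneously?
Yes

Yes, the formula is satisfiable.

One satisfying assignment is: n=False, z=True, i=False, b=True, e=False, q=False

Verification: With this assignment, all 24 clauses evaluate to true.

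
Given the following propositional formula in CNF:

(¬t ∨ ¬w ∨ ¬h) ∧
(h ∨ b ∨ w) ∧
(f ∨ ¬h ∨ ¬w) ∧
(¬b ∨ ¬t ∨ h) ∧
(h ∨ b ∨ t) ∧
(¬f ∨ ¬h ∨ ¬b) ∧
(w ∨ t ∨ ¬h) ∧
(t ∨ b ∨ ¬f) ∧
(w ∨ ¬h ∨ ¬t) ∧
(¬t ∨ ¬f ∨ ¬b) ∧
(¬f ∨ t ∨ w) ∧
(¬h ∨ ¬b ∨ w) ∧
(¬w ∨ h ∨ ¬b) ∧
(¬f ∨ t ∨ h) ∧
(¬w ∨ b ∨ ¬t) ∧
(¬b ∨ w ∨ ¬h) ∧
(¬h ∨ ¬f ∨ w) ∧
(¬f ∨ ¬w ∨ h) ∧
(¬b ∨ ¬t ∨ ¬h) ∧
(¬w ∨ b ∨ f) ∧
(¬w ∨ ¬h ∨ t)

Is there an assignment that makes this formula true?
Yes

Yes, the formula is satisfiable.

One satisfying assignment is: t=False, w=False, b=True, h=False, f=False

Verification: With this assignment, all 21 clauses evaluate to true.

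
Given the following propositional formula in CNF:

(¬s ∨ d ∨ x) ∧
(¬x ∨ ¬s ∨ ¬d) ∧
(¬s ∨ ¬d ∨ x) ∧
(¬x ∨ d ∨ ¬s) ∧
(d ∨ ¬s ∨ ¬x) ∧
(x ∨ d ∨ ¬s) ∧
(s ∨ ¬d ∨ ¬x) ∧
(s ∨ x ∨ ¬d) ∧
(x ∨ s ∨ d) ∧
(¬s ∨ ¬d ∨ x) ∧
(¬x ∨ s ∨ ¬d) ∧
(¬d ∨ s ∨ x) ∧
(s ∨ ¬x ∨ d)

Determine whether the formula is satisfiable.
No

No, the formula is not satisfiable.

No assignment of truth values to the variables can make all 13 clauses true simultaneously.

The formula is UNSAT (unsatisfiable).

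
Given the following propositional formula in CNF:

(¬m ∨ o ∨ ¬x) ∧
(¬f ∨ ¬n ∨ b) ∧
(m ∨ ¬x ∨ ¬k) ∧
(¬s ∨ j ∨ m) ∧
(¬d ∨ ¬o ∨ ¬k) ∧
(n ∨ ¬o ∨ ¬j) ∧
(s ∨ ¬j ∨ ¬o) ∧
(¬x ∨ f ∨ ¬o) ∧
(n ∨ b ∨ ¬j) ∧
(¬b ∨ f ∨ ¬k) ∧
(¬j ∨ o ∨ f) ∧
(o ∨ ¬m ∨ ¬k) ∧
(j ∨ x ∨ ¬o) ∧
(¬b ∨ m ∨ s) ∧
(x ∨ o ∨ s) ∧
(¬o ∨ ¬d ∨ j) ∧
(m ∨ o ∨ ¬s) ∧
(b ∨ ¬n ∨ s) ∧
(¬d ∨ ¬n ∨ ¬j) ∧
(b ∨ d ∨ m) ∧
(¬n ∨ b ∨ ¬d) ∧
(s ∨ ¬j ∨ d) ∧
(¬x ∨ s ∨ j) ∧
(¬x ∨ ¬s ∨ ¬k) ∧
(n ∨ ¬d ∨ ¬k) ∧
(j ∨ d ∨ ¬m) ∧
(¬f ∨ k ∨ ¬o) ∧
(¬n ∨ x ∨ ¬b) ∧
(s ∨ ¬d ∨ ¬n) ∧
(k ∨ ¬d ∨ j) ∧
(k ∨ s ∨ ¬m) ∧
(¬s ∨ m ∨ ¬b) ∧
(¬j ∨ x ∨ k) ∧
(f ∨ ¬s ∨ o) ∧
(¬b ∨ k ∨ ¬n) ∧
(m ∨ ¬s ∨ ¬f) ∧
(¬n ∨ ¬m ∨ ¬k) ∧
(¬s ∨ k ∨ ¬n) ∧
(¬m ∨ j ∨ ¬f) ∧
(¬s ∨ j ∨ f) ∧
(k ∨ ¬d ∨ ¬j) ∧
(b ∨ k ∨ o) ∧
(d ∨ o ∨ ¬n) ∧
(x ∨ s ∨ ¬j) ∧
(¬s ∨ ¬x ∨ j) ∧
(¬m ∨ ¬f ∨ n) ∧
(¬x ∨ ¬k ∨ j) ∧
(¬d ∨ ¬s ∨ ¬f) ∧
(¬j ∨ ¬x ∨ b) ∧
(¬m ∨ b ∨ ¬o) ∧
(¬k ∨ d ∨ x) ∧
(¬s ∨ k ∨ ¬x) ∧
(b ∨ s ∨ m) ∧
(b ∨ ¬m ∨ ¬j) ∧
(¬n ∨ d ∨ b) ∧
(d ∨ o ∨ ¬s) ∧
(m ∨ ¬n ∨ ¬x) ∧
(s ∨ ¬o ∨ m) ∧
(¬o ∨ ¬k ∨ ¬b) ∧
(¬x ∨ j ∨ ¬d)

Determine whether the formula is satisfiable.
No

No, the formula is not satisfiable.

No assignment of truth values to the variables can make all 60 clauses true simultaneously.

The formula is UNSAT (unsatisfiable).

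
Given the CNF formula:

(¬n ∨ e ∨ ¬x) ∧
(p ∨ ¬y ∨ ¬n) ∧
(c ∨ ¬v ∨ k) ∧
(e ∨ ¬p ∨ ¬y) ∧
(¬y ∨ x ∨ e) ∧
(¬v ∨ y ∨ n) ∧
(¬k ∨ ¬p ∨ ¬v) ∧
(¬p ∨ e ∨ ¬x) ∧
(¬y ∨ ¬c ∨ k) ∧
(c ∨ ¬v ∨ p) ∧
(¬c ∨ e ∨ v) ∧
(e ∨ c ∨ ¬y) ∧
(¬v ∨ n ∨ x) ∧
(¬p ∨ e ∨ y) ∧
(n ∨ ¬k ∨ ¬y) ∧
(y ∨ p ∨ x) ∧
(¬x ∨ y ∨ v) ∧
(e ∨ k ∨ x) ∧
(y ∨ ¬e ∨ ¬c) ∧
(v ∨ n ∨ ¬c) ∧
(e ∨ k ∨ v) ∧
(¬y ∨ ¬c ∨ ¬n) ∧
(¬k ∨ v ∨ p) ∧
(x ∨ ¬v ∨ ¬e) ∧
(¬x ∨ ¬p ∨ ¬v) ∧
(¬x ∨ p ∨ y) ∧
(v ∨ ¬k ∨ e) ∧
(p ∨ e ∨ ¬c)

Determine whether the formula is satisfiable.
Yes

Yes, the formula is satisfiable.

One satisfying assignment is: p=True, n=False, k=False, y=False, c=False, x=False, e=True, v=False

Verification: With this assignment, all 28 clauses evaluate to true.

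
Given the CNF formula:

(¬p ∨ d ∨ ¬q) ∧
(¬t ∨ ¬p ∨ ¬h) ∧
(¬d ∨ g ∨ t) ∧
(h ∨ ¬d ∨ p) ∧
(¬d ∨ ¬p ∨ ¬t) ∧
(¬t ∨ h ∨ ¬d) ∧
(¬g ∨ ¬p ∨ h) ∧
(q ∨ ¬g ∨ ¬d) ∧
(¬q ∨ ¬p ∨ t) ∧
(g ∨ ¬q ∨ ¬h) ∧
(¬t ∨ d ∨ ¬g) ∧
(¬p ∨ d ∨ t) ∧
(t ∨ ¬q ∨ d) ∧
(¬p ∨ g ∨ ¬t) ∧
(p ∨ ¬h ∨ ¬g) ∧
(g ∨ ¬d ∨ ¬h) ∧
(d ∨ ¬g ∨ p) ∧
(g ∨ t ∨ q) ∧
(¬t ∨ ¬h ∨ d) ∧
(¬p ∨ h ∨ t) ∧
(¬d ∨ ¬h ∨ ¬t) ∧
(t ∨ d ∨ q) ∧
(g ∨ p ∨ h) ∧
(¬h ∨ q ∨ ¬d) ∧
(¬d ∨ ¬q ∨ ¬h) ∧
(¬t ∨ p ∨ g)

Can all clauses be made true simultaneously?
No

No, the formula is not satisfiable.

No assignment of truth values to the variables can make all 26 clauses true simultaneously.

The formula is UNSAT (unsatisfiable).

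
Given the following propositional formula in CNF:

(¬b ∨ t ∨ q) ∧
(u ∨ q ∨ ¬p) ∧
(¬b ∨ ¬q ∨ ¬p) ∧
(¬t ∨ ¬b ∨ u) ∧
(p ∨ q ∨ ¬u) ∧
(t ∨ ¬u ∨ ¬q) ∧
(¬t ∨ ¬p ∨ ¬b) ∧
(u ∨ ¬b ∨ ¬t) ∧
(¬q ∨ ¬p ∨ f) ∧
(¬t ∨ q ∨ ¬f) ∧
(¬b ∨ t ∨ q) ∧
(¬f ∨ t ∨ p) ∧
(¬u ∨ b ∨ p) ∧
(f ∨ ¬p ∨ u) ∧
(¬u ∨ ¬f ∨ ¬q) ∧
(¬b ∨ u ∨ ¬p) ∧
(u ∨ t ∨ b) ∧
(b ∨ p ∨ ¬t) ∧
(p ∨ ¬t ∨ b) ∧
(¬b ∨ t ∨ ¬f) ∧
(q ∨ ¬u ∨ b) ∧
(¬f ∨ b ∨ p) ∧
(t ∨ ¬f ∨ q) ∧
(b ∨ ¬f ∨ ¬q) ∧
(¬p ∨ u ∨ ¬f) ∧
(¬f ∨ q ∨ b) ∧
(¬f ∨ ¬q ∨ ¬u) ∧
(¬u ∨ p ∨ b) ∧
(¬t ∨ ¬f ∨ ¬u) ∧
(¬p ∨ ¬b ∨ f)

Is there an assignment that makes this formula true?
Yes

Yes, the formula is satisfiable.

One satisfying assignment is: b=True, t=False, q=True, u=False, f=False, p=False

Verification: With this assignment, all 30 clauses evaluate to true.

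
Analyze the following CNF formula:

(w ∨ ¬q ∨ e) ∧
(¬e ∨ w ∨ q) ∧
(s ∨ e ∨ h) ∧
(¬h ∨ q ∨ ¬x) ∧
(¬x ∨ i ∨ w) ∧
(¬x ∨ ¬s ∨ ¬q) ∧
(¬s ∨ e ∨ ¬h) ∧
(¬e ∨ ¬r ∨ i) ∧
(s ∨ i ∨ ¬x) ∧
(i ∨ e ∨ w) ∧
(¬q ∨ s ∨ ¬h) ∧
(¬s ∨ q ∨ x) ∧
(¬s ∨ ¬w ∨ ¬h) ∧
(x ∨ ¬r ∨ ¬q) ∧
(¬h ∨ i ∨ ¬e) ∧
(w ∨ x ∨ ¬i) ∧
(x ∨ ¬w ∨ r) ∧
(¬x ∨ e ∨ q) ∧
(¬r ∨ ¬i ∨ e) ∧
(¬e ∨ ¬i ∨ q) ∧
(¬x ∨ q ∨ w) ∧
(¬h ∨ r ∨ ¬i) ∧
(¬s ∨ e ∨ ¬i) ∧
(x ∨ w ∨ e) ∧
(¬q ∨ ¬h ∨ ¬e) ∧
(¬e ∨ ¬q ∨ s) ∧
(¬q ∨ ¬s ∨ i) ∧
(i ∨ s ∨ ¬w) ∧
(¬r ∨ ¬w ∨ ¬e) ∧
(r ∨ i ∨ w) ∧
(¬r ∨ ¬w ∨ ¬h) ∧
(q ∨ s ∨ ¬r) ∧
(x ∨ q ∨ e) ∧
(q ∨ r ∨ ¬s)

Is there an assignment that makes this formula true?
No

No, the formula is not satisfiable.

No assignment of truth values to the variables can make all 34 clauses true simultaneously.

The formula is UNSAT (unsatisfiable).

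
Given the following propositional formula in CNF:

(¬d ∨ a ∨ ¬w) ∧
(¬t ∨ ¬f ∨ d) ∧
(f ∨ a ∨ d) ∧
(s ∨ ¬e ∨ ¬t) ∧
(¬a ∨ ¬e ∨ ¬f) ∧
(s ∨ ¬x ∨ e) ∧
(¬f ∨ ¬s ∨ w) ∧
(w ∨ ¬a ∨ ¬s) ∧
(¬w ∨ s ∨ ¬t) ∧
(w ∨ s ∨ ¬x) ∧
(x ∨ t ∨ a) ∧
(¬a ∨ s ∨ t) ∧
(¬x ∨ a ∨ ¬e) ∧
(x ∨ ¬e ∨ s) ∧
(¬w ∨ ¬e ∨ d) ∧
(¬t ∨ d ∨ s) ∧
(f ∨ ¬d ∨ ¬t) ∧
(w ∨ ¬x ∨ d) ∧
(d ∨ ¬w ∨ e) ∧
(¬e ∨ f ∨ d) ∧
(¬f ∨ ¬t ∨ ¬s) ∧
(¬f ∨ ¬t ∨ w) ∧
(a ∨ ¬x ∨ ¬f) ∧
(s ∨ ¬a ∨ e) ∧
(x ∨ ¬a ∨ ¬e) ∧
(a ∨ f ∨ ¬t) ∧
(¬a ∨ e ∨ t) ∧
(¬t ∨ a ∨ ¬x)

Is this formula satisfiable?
Yes

Yes, the formula is satisfiable.

One satisfying assignment is: s=True, e=False, d=True, t=False, w=False, x=True, f=False, a=False

Verification: With this assignment, all 28 clauses evaluate to true.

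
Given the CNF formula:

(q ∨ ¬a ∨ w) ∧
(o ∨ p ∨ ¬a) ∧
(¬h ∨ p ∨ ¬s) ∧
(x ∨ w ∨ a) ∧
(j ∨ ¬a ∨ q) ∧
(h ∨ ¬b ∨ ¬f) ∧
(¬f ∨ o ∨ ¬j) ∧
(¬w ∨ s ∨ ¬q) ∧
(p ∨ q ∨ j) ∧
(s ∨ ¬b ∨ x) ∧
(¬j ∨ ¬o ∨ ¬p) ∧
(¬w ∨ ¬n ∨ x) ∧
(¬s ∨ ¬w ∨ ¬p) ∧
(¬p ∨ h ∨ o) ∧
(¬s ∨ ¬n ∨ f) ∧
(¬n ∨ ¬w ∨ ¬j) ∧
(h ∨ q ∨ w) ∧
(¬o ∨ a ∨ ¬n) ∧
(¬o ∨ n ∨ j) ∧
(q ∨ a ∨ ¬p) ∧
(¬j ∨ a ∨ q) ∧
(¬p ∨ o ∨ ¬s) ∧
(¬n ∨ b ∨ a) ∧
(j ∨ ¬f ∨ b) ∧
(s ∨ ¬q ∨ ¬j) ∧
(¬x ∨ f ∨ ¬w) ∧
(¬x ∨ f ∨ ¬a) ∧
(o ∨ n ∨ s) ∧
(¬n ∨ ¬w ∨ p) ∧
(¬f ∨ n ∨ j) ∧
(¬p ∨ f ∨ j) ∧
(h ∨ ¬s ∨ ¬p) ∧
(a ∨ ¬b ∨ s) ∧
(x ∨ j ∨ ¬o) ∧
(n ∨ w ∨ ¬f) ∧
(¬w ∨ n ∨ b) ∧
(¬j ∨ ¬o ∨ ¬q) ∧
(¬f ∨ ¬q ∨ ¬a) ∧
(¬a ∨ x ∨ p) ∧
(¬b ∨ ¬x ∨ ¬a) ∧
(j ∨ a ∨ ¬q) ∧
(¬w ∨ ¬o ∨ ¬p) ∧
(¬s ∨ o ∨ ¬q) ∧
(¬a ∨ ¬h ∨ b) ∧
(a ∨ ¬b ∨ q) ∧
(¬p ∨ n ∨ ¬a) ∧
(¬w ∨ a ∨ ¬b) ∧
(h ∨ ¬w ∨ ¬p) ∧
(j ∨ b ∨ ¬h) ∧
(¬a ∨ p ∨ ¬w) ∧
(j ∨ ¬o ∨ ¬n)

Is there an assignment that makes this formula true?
No

No, the formula is not satisfiable.

No assignment of truth values to the variables can make all 51 clauses true simultaneously.

The formula is UNSAT (unsatisfiable).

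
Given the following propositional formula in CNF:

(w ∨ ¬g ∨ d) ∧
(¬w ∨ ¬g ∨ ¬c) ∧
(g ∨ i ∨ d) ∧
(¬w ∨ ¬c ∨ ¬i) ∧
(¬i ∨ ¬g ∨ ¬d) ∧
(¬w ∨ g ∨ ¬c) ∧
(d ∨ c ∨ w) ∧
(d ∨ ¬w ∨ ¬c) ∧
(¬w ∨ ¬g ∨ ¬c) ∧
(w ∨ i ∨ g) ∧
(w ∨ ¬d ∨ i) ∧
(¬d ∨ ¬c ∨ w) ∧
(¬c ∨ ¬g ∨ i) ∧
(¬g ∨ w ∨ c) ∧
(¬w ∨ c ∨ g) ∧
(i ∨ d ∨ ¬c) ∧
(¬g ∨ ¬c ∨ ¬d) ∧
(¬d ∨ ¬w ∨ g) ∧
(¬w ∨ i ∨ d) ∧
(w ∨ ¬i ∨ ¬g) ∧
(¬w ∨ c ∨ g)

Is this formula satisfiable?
Yes

Yes, the formula is satisfiable.

One satisfying assignment is: i=True, w=False, g=False, c=True, d=False

Verification: With this assignment, all 21 clauses evaluate to true.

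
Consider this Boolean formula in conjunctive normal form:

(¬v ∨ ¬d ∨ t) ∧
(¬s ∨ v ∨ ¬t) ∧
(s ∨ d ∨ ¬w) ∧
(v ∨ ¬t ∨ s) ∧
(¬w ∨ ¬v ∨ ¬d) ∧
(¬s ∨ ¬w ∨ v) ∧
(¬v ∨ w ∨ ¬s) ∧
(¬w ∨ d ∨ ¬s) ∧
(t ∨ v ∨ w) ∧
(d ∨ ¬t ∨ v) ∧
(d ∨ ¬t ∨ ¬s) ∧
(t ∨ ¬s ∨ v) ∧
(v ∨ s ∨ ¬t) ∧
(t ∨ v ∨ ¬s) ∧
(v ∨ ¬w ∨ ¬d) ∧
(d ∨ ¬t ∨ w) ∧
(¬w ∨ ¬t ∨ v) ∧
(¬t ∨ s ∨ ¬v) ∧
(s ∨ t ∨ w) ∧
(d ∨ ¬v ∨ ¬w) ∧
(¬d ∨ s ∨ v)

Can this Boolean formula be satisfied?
No

No, the formula is not satisfiable.

No assignment of truth values to the variables can make all 21 clauses true simultaneously.

The formula is UNSAT (unsatisfiable).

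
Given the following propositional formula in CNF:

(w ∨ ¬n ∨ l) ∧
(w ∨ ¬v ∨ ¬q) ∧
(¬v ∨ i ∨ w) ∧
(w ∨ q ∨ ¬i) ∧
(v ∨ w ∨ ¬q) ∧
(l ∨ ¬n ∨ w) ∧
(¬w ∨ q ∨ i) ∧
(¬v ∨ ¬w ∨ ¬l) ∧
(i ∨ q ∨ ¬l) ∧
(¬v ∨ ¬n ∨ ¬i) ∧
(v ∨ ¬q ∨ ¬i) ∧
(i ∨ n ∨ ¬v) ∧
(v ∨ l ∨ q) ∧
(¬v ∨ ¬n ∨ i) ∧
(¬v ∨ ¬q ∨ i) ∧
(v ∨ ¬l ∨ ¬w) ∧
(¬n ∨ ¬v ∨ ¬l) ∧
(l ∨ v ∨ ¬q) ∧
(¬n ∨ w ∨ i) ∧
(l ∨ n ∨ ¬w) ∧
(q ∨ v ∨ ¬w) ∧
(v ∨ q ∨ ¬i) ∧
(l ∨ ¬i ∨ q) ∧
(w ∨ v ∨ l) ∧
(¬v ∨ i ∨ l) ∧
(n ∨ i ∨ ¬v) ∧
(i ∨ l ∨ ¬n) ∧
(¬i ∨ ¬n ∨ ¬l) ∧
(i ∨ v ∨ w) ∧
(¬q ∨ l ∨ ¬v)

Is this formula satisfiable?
No

No, the formula is not satisfiable.

No assignment of truth values to the variables can make all 30 clauses true simultaneously.

The formula is UNSAT (unsatisfiable).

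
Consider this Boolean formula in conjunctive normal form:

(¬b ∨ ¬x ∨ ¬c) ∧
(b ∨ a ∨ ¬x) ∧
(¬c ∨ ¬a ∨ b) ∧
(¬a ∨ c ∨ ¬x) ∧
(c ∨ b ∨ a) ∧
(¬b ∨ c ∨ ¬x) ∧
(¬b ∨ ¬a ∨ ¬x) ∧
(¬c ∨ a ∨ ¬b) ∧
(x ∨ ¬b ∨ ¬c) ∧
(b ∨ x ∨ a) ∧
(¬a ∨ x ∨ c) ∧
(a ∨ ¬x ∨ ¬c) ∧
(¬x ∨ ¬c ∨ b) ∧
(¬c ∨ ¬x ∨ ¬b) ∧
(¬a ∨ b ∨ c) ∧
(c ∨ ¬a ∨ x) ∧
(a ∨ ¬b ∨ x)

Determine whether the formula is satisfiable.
No

No, the formula is not satisfiable.

No assignment of truth values to the variables can make all 17 clauses true simultaneously.

The formula is UNSAT (unsatisfiable).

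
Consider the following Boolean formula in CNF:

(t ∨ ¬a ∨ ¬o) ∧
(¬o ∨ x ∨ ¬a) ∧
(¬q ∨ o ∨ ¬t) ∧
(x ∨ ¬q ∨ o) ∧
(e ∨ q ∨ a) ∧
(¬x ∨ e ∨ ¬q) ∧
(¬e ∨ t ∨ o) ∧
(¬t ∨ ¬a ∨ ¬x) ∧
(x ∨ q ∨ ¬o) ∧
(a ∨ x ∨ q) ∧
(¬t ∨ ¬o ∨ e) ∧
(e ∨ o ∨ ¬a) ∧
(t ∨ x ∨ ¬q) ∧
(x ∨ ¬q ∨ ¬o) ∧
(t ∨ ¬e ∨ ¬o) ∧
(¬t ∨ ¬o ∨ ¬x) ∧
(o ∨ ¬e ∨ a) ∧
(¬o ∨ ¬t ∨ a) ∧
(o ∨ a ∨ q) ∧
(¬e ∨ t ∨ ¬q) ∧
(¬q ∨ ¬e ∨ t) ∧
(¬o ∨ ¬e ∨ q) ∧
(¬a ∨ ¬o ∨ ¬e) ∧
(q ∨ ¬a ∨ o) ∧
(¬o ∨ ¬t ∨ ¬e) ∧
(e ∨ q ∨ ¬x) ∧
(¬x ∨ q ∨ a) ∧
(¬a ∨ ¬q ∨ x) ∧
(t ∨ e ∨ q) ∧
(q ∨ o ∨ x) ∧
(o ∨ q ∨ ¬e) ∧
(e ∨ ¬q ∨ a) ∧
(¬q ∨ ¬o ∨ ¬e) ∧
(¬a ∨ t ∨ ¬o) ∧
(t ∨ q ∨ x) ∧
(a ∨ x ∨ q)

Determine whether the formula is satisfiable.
No

No, the formula is not satisfiable.

No assignment of truth values to the variables can make all 36 clauses true simultaneously.

The formula is UNSAT (unsatisfiable).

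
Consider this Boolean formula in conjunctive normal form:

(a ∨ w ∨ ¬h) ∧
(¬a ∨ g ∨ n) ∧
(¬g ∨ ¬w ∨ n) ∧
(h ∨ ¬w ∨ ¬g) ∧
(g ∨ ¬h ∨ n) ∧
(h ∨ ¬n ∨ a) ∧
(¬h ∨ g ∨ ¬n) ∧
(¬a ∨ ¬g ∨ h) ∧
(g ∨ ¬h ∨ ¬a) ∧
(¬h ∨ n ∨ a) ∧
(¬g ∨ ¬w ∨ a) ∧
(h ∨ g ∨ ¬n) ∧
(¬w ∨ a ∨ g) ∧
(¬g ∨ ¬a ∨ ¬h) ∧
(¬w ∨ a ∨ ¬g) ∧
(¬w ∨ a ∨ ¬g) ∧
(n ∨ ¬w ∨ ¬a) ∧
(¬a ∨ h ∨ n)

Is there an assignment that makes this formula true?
Yes

Yes, the formula is satisfiable.

One satisfying assignment is: h=False, n=False, a=False, g=False, w=False

Verification: With this assignment, all 18 clauses evaluate to true.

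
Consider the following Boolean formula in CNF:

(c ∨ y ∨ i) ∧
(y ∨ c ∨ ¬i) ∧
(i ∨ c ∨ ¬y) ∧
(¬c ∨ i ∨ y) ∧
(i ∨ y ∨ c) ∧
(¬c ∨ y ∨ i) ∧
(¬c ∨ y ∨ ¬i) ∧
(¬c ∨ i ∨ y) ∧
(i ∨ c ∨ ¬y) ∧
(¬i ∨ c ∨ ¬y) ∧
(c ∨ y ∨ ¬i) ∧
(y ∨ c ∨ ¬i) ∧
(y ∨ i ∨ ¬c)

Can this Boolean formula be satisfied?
Yes

Yes, the formula is satisfiable.

One satisfying assignment is: i=False, y=True, c=True

Verification: With this assignment, all 13 clauses evaluate to true.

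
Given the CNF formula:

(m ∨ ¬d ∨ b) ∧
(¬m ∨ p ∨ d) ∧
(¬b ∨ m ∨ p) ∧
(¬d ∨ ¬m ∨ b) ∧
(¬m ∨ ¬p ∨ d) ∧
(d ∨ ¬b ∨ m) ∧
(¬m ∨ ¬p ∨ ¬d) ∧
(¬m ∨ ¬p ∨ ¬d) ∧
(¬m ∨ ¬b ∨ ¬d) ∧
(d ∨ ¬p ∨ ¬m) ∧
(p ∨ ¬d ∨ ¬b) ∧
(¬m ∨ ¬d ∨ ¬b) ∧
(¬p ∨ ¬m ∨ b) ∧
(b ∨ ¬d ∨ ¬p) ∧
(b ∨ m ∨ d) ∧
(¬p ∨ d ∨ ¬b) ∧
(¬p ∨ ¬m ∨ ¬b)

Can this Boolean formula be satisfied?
Yes

Yes, the formula is satisfiable.

One satisfying assignment is: d=True, m=False, b=True, p=True

Verification: With this assignment, all 17 clauses evaluate to true.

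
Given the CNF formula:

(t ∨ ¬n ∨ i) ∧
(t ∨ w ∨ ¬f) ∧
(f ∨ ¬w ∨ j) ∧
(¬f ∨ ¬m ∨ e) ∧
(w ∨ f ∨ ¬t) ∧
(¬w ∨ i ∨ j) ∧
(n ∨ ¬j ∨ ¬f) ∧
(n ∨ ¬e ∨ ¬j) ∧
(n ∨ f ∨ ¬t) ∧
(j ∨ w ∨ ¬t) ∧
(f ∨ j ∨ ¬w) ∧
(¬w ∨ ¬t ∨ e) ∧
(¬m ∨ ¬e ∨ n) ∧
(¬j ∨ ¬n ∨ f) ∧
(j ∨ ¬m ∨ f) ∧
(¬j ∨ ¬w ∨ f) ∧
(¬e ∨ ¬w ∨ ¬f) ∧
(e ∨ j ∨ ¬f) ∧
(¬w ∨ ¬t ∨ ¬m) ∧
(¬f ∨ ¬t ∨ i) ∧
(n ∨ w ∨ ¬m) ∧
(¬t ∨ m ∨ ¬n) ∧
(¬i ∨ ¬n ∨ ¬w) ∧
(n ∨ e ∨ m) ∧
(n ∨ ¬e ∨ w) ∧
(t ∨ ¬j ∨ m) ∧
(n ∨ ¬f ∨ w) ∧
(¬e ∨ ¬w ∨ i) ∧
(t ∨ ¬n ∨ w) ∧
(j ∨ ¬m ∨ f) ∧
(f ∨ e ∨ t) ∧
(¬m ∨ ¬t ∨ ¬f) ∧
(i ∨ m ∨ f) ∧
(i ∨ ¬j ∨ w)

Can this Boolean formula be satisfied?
No

No, the formula is not satisfiable.

No assignment of truth values to the variables can make all 34 clauses true simultaneously.

The formula is UNSAT (unsatisfiable).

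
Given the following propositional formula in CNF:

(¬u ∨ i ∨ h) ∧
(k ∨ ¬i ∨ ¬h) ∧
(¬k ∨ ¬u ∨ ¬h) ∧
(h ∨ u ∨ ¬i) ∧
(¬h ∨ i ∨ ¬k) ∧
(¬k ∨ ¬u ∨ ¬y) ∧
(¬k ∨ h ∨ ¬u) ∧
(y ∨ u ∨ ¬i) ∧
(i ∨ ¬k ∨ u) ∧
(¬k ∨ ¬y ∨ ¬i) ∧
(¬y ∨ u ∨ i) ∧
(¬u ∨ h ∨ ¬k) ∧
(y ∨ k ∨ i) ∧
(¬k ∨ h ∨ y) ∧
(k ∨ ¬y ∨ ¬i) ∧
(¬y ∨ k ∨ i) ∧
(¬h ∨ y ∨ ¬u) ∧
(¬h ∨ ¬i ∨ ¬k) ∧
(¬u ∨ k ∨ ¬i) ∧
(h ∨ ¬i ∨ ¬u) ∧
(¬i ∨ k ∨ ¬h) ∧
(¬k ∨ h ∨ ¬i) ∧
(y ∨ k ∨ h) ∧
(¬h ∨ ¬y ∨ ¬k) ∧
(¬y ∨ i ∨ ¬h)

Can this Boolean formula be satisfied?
No

No, the formula is not satisfiable.

No assignment of truth values to the variables can make all 25 clauses true simultaneously.

The formula is UNSAT (unsatisfiable).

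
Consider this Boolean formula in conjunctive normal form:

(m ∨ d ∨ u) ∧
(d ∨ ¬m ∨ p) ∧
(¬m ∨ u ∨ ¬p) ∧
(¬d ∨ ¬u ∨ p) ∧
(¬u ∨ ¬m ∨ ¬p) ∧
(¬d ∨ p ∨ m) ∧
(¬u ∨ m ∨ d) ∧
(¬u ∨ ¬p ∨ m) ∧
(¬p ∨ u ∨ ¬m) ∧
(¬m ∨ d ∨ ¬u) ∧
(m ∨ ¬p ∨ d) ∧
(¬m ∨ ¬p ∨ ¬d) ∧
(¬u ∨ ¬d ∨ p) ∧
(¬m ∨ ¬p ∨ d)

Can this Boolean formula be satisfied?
Yes

Yes, the formula is satisfiable.

One satisfying assignment is: m=True, u=False, d=True, p=False

Verification: With this assignment, all 14 clauses evaluate to true.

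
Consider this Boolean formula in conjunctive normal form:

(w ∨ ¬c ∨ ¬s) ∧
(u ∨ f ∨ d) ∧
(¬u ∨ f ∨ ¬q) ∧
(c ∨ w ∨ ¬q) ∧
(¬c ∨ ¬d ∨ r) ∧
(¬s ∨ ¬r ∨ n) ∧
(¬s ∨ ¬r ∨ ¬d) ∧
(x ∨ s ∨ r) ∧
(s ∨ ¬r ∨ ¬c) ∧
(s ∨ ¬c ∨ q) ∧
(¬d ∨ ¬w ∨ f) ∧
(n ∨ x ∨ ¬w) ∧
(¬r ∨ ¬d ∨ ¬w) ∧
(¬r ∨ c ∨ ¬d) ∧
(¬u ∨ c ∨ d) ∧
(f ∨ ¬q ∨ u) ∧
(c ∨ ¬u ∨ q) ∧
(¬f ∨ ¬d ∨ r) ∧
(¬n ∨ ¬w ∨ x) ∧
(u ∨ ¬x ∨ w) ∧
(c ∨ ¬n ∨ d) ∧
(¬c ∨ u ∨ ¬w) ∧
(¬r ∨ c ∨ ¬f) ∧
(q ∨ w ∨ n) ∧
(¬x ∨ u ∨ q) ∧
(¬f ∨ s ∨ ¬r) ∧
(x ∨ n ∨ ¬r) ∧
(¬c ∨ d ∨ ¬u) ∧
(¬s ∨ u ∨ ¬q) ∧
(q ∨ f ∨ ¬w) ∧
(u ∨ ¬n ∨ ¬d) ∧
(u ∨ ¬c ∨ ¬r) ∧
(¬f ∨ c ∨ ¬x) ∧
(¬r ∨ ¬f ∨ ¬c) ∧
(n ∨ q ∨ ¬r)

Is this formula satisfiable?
No

No, the formula is not satisfiable.

No assignment of truth values to the variables can make all 35 clauses true simultaneously.

The formula is UNSAT (unsatisfiable).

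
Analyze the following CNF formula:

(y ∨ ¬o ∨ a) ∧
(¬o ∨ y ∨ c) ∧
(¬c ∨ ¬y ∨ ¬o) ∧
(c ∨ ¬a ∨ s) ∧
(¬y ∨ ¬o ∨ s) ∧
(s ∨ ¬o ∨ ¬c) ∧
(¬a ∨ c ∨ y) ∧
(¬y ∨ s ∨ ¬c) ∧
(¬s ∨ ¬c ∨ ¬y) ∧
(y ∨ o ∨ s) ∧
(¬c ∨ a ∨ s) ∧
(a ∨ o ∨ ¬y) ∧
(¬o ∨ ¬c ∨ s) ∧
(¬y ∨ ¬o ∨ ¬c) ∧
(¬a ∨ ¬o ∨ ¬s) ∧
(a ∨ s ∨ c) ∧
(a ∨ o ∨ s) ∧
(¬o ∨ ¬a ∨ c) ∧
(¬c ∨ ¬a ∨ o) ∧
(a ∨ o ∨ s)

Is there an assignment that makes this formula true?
Yes

Yes, the formula is satisfiable.

One satisfying assignment is: o=False, y=False, a=False, s=True, c=False

Verification: With this assignment, all 20 clauses evaluate to true.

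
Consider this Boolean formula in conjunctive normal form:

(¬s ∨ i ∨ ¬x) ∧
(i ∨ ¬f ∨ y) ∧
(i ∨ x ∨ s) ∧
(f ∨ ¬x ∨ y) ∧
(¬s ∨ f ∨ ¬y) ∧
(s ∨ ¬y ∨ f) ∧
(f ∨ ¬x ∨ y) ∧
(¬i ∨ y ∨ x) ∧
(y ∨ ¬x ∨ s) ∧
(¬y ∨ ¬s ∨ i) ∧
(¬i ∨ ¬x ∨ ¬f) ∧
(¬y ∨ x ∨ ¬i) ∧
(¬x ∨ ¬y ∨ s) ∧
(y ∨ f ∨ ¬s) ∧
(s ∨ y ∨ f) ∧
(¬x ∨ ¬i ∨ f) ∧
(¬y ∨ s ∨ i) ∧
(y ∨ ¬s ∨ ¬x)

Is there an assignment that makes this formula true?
No

No, the formula is not satisfiable.

No assignment of truth values to the variables can make all 18 clauses true simultaneously.

The formula is UNSAT (unsatisfiable).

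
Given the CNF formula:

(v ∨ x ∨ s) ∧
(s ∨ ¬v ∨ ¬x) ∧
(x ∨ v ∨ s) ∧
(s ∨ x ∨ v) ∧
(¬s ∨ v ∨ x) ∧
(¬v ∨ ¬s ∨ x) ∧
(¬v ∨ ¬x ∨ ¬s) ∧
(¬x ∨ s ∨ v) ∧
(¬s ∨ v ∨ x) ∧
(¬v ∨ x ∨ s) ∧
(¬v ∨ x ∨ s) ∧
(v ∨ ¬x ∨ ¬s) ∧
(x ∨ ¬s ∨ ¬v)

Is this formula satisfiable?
No

No, the formula is not satisfiable.

No assignment of truth values to the variables can make all 13 clauses true simultaneously.

The formula is UNSAT (unsatisfiable).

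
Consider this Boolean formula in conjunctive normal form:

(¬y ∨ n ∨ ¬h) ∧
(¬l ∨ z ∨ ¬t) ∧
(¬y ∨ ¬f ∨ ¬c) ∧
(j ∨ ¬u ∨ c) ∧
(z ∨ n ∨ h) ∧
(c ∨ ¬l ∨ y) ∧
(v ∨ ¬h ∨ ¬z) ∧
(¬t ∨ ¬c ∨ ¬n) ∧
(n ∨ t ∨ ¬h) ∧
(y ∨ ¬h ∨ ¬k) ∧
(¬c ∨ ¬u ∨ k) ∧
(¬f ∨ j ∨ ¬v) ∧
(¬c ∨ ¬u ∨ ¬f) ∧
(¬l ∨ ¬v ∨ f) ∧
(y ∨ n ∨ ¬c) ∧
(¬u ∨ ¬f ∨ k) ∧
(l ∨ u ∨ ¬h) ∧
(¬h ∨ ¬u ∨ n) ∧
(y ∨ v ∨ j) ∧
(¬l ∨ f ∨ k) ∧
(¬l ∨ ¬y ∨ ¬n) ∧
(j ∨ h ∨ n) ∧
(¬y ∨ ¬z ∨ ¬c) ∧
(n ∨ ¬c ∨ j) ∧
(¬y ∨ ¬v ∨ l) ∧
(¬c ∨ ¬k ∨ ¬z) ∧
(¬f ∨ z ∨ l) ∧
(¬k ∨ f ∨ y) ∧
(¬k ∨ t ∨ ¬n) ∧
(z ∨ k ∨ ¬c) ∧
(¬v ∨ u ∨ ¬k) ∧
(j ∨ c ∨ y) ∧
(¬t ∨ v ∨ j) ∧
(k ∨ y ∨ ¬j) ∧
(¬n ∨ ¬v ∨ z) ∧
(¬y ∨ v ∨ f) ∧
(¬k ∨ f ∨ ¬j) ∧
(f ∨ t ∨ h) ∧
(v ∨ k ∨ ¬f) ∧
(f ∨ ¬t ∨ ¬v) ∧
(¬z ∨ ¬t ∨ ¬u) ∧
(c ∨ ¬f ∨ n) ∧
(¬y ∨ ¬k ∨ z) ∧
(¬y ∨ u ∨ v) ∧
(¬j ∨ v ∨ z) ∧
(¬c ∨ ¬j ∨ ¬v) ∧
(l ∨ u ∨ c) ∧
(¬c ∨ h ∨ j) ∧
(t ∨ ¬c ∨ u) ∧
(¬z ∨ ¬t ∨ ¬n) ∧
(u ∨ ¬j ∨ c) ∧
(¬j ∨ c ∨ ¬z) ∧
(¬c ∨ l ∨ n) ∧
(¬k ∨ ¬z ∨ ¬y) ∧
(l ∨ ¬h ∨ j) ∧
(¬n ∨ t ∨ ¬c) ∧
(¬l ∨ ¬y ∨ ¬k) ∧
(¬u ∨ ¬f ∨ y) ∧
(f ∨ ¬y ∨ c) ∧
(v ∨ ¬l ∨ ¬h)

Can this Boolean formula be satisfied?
No

No, the formula is not satisfiable.

No assignment of truth values to the variables can make all 60 clauses true simultaneously.

The formula is UNSAT (unsatisfiable).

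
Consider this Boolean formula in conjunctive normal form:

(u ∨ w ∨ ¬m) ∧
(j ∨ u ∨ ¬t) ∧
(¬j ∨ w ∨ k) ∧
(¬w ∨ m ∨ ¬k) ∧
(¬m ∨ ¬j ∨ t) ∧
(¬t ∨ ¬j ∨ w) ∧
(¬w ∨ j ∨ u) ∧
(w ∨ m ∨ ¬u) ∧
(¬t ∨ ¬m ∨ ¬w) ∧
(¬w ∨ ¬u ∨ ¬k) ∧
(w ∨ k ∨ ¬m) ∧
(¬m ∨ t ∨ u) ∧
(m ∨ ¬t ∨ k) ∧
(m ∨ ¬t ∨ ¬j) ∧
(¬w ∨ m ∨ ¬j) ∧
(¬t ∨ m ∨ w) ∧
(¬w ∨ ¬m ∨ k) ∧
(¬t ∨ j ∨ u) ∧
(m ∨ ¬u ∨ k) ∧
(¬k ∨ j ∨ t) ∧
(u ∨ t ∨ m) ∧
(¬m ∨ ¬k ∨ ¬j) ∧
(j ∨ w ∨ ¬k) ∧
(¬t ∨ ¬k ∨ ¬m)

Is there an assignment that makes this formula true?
No

No, the formula is not satisfiable.

No assignment of truth values to the variables can make all 24 clauses true simultaneously.

The formula is UNSAT (unsatisfiable).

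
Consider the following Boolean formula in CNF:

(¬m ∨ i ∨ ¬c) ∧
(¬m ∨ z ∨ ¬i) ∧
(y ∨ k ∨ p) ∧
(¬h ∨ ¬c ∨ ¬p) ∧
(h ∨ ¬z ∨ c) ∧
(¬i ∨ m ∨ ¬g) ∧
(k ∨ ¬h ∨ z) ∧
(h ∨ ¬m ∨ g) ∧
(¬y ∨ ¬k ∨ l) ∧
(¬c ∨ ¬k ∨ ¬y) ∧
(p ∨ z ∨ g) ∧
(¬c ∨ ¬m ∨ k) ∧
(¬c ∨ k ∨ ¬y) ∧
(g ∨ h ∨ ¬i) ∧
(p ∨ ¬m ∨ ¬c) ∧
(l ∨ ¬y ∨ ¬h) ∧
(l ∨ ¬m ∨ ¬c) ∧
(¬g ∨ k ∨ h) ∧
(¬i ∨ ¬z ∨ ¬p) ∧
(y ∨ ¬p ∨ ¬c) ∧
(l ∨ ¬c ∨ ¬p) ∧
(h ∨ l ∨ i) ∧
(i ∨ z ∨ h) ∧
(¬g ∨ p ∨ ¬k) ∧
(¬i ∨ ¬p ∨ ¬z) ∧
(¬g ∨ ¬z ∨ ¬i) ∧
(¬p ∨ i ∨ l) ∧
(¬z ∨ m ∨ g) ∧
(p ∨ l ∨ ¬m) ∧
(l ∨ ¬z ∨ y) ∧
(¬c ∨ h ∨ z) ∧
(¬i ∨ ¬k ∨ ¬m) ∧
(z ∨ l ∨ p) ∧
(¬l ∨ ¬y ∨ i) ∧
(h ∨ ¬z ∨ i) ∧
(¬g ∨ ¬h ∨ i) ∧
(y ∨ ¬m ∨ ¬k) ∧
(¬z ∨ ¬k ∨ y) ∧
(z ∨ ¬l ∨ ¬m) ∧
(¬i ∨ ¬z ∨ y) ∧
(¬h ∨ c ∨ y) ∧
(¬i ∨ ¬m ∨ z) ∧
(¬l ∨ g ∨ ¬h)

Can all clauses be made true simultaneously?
No

No, the formula is not satisfiable.

No assignment of truth values to the variables can make all 43 clauses true simultaneously.

The formula is UNSAT (unsatisfiable).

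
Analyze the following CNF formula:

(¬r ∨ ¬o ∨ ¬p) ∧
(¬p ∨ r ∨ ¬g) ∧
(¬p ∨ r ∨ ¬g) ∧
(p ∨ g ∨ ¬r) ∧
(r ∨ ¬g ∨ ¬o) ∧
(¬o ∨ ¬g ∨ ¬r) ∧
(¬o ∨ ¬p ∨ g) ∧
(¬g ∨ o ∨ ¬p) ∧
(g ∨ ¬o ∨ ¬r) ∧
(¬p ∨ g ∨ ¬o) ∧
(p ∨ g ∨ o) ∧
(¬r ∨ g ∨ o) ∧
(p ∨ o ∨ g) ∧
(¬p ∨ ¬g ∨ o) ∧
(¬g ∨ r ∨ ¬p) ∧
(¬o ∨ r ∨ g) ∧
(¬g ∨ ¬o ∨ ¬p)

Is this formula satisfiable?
Yes

Yes, the formula is satisfiable.

One satisfying assignment is: p=True, g=False, r=False, o=False

Verification: With this assignment, all 17 clauses evaluate to true.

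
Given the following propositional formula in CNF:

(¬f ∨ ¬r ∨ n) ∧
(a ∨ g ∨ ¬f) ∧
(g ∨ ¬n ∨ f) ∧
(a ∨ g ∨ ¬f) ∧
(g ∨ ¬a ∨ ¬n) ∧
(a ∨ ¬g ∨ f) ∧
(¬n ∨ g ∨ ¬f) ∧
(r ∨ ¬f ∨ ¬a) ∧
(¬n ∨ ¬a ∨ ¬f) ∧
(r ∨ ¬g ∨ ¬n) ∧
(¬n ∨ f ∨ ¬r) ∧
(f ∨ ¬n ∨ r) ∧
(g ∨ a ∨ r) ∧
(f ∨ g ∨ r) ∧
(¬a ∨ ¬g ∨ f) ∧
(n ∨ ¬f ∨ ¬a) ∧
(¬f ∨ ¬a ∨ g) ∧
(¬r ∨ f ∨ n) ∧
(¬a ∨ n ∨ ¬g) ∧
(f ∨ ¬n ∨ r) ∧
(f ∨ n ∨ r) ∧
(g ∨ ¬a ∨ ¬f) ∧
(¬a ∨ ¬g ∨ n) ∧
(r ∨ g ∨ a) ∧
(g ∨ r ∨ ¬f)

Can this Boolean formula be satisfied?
Yes

Yes, the formula is satisfiable.

One satisfying assignment is: g=True, a=False, f=True, r=False, n=False

Verification: With this assignment, all 25 clauses evaluate to true.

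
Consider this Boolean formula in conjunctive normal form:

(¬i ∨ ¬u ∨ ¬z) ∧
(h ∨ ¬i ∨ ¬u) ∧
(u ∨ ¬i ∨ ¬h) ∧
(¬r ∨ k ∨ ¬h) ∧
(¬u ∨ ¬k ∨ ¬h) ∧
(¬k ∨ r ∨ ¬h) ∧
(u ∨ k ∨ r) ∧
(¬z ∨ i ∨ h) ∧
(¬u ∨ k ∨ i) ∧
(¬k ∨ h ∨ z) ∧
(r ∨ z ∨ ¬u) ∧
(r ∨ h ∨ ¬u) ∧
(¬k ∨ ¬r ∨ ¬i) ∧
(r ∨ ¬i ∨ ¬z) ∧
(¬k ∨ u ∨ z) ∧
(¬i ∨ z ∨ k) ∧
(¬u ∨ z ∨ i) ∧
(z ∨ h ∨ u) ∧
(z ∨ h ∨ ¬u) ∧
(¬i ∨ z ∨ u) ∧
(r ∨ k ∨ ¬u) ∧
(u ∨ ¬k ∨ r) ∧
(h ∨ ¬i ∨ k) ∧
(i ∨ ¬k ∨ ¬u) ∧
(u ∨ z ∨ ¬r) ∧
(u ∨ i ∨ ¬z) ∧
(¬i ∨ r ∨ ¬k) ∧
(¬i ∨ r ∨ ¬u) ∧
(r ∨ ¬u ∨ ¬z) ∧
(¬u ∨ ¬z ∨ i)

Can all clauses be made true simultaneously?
No

No, the formula is not satisfiable.

No assignment of truth values to the variables can make all 30 clauses true simultaneously.

The formula is UNSAT (unsatisfiable).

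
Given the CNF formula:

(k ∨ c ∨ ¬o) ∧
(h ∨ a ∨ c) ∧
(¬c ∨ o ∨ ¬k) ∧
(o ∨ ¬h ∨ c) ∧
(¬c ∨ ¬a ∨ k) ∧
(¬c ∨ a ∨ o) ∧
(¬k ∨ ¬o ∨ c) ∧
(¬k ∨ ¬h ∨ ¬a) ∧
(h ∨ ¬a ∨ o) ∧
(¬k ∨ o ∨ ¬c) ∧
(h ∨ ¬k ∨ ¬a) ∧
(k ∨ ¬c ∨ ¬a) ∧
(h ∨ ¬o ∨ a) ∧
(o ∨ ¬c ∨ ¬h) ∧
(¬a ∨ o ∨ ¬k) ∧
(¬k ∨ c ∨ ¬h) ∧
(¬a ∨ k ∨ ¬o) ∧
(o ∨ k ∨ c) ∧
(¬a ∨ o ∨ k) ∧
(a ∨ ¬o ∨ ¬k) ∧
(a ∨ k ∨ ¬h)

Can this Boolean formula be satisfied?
No

No, the formula is not satisfiable.

No assignment of truth values to the variables can make all 21 clauses true simultaneously.

The formula is UNSAT (unsatisfiable).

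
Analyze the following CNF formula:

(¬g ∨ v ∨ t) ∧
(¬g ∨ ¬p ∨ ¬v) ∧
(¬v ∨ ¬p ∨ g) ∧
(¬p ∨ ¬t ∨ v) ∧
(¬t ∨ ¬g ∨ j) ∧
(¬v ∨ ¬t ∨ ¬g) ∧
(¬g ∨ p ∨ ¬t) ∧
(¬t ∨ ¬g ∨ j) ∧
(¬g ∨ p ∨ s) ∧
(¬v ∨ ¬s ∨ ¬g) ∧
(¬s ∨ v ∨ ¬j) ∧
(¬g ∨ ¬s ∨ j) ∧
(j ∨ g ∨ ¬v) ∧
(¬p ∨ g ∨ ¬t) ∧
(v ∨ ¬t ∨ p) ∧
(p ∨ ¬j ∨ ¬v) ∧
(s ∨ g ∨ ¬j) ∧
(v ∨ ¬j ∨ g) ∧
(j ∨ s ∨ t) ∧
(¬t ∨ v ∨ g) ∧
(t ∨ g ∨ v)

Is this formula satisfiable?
No

No, the formula is not satisfiable.

No assignment of truth values to the variables can make all 21 clauses true simultaneously.

The formula is UNSAT (unsatisfiable).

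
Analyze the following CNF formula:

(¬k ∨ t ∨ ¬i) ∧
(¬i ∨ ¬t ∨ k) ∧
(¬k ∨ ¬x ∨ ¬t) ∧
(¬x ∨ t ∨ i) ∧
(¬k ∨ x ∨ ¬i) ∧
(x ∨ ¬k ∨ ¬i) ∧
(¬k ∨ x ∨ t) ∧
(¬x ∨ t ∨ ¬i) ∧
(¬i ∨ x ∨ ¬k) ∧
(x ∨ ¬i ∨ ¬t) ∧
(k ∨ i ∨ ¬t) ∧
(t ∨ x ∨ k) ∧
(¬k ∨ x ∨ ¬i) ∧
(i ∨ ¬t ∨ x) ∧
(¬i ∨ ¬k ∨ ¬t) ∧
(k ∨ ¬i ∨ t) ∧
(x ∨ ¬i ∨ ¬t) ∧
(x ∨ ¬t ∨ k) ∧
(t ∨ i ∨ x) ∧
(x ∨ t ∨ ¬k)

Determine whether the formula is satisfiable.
No

No, the formula is not satisfiable.

No assignment of truth values to the variables can make all 20 clauses true simultaneously.

The formula is UNSAT (unsatisfiable).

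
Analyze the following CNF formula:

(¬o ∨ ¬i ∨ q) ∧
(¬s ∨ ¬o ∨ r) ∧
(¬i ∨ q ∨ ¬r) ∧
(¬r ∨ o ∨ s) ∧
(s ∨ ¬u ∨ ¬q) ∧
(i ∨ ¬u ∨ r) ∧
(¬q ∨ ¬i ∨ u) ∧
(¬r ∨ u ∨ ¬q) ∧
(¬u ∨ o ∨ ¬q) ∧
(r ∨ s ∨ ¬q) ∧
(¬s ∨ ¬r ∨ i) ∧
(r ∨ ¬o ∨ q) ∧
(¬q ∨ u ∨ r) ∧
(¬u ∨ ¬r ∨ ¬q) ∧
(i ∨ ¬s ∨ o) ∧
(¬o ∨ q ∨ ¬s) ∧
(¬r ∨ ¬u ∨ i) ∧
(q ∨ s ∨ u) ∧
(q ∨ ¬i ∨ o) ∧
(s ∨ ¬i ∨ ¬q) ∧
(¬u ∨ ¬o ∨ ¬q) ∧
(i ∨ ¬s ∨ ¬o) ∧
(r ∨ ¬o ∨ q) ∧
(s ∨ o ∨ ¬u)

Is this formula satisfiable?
No

No, the formula is not satisfiable.

No assignment of truth values to the variables can make all 24 clauses true simultaneously.

The formula is UNSAT (unsatisfiable).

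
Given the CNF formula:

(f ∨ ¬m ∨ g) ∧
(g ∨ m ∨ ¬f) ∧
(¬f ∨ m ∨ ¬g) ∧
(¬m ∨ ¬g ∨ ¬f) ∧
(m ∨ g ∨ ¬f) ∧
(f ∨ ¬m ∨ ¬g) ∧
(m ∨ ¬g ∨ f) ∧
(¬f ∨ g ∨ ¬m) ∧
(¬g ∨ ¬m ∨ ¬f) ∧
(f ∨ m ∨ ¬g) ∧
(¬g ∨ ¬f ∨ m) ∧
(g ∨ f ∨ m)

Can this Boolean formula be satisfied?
No

No, the formula is not satisfiable.

No assignment of truth values to the variables can make all 12 clauses true simultaneously.

The formula is UNSAT (unsatisfiable).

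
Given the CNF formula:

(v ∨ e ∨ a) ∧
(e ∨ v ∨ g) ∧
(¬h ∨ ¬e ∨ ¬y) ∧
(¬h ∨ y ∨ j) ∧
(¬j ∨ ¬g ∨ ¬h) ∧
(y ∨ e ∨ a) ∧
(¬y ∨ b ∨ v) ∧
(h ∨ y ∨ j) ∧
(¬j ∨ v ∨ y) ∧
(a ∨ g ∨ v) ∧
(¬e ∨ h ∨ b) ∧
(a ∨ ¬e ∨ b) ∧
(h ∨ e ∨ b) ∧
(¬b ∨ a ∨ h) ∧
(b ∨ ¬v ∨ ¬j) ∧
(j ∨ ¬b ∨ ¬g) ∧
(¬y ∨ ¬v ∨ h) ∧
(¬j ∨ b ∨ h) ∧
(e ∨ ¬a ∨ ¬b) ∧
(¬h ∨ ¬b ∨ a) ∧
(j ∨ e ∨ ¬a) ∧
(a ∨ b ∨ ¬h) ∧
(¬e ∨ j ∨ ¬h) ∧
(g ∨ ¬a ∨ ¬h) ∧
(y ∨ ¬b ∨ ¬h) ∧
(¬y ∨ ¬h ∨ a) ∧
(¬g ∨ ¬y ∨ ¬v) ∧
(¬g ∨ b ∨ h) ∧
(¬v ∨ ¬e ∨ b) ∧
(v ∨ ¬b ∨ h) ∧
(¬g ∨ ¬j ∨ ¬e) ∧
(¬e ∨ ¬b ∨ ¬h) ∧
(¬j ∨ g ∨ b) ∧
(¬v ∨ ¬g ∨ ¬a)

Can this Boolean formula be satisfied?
Yes

Yes, the formula is satisfiable.

One satisfying assignment is: h=False, e=True, a=True, b=True, y=False, g=False, v=True, j=True

Verification: With this assignment, all 34 clauses evaluate to true.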